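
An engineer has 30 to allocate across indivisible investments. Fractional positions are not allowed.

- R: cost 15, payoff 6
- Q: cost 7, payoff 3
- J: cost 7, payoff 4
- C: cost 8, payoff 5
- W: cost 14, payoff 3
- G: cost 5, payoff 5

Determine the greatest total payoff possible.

17

This is a 0-1 knapsack instance.
Q + J + C + G: cost 7 + 7 + 8 + 5 = 27 ≤ 30, payoff 3 + 4 + 5 + 5 = 17.
R + J + G: cost 15 + 7 + 5 = 27 ≤ 30, payoff 6 + 4 + 5 = 15.
R + C + G: cost 15 + 8 + 5 = 28 ≤ 30, payoff 6 + 5 + 5 = 16.
Best is Q, J, C, and G with total payoff 17.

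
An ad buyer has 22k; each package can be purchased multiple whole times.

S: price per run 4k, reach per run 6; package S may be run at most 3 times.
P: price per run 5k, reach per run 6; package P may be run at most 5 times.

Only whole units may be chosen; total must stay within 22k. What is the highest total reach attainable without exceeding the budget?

This is a bounded integer knapsack.
Take 3×S and 2×P: price 22 ≤ 22, reach 3·6 + 2·6 = 30.
S has the best ratio (6/4) and is taken to its limit of 3; remaining capacity is filled optimally with the others.

30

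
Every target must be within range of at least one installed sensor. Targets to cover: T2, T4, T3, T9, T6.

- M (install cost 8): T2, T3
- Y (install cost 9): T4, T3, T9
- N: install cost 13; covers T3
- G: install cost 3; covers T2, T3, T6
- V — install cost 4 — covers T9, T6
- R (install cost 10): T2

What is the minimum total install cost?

12

The greedy cost-per-new-target heuristic would pick G, V, and Y for 16, but a cheaper cover exists.
Choose Y and G: together they cover T2, T4, T3, T9, T6 — every target.
Total install cost: 9 + 3 = 12.
No cover costs less than 12.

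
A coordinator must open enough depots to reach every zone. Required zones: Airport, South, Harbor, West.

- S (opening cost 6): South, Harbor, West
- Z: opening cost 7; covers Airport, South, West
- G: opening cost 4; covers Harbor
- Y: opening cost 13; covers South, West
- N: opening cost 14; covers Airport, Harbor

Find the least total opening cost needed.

The greedy cost-per-new-zone heuristic would pick S and Z for 13, but a cheaper cover exists.
Choose Z and G: together they cover Airport, South, Harbor, West — every zone.
Total opening cost: 7 + 4 = 11.
No cover costs less than 11.

11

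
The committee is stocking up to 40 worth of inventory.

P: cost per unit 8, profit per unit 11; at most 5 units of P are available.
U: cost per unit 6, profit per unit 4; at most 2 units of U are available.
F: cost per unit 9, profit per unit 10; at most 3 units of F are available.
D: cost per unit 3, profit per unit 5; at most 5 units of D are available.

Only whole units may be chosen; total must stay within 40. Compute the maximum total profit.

This is a bounded integer knapsack.
Take 3×P and 5×D: cost 39 ≤ 40, profit 3·11 + 5·5 = 58.
D has the best ratio (5/3) and is taken to its limit of 5; remaining capacity is filled optimally with the others.

58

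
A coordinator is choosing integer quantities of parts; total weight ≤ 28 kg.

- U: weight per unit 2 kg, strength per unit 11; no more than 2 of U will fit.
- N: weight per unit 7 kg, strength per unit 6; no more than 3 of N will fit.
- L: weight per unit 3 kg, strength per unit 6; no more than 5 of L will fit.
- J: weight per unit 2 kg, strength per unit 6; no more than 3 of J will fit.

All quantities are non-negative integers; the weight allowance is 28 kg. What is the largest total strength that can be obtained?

This is a bounded integer knapsack.
2×U, 4×L, and 3×J: weight 22 ≤ 28, strength 2·11 + 4·6 + 3·6 = 64.
2×U, 5×L, and 3×J: weight 25 ≤ 28, strength 2·11 + 5·6 + 3·6 = 70.
Best is 70.

70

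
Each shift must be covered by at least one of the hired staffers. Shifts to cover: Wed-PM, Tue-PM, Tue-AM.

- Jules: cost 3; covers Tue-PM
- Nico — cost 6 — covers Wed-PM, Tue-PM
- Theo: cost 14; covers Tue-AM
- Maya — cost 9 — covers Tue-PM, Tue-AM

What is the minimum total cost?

This is an integer covering problem.
The greedy cost-per-new-shift heuristic would pick Jules, Nico, and Maya for 18, but a cheaper cover exists.
Choose Nico and Maya: together they cover Wed-PM, Tue-PM, Tue-AM — every shift.
Total cost: 6 + 9 = 15.
No cover costs less than 15.

15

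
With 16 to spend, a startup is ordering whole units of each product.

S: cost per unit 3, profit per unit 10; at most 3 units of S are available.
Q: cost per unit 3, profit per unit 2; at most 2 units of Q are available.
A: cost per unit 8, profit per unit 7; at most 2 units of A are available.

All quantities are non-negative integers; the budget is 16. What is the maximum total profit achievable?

34

S has the best ratio (10/3); taking only S gives at most 3×10 = 30 (stopped by the supply cap of 3).
Mixing does better — 3×S and 2×Q: cost 15 ≤ 16, profit 3·10 + 2·2 = 34.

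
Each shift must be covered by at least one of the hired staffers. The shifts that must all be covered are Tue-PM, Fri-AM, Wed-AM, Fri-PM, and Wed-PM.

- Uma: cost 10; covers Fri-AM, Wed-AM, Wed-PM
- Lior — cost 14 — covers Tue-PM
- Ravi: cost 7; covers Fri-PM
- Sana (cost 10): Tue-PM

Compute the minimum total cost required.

27

This is an integer covering problem.
Choose Uma, Ravi, and Sana: together they cover Tue-PM, Fri-AM, Wed-AM, Fri-PM, Wed-PM — every shift.
Total cost: 10 + 7 + 10 = 27.
No cover costs less than 27.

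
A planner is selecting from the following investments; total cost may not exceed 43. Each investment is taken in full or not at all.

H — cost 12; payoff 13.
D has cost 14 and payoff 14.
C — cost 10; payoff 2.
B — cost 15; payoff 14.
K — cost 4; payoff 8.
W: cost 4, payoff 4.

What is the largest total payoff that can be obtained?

D + B + K + W: cost 14 + 15 + 4 + 4 = 37 ≤ 43, payoff 14 + 14 + 8 + 4 = 40.
H + D + B: cost 12 + 14 + 15 = 41 ≤ 43, payoff 13 + 14 + 14 = 41.
H + D + K + W: cost 12 + 14 + 4 + 4 = 34 ≤ 43, payoff 13 + 14 + 8 + 4 = 39.
Best is H, D, and B with total payoff 41.

41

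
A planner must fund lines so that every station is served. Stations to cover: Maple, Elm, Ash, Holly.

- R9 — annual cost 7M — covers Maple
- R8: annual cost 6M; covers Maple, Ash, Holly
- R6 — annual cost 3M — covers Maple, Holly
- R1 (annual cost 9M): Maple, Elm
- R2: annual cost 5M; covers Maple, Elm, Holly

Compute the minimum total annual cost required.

The greedy cost-per-new-station heuristic would pick R6, R2, and R8 for 14, but a cheaper cover exists.
Choose R8 and R2: together they cover Maple, Elm, Ash, Holly — every station.
Total annual cost: 6 + 5 = 11.
No cover costs less than 11.

11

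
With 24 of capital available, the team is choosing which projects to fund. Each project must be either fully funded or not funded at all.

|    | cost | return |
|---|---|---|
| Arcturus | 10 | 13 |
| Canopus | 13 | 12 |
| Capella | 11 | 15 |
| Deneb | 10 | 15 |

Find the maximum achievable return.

Take Capella and Deneb: cost 11 + 10 = 21 ≤ 24, return 15 + 15 = 30.
No other feasible combination does better.

30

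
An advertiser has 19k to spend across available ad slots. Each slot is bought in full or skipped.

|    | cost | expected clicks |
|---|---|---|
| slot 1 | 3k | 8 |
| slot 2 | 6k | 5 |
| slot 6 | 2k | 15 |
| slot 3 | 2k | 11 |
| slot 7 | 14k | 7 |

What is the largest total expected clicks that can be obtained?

This is an integer program with binary decision variables.
Allowing fractional choices, the relaxed optimum would be about 42.0, but ad slots are indivisible.
slot 6 + slot 3 + slot 7: cost 2 + 2 + 14 = 18 ≤ 19, expected clicks 15 + 11 + 7 = 33.
slot 1 + slot 6 + slot 3: cost 3 + 2 + 2 = 7 ≤ 19, expected clicks 8 + 15 + 11 = 34.
slot 1 + slot 2 + slot 6 + slot 3: cost 3 + 6 + 2 + 2 = 13 ≤ 19, expected clicks 8 + 5 + 15 + 11 = 39.
Best is slot 1, slot 2, slot 6, and slot 3 with total expected clicks 39.

39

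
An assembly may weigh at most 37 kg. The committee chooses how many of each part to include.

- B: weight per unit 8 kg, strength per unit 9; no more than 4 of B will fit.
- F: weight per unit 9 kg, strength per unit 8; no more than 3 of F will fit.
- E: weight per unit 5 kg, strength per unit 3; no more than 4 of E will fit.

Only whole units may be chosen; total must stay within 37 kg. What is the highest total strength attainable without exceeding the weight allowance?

39

4×B: weight 32 ≤ 37, strength 4·9 = 36.
4×B and 1×E: weight 37 ≤ 37, strength 4·9 + 1·3 = 39.
Best is 39.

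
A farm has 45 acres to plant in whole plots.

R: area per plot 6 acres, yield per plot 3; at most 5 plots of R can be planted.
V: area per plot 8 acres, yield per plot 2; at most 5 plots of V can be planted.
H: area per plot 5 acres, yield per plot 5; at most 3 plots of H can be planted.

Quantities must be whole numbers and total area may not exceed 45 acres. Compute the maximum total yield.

30

H has the best ratio (5/5); taking only H gives at most 3×5 = 15 (stopped by the supply cap of 3).
Mixing does better — 5×R and 3×H: area 45 ≤ 45, yield 5·3 + 3·5 = 30.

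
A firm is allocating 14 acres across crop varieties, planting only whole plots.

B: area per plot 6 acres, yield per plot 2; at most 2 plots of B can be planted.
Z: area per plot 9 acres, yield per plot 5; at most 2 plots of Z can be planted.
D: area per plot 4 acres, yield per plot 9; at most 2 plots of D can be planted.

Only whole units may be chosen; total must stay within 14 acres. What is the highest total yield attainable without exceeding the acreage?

20

1×B and 2×D: area 14 ≤ 14, yield 1·2 + 2·9 = 20.
2×D: area 8 ≤ 14, yield 2·9 = 18.
Best is 20.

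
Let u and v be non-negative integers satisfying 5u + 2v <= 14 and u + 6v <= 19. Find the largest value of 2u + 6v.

20

The continuous relaxation peaks at (1.64, 2.89) with value 20.64; rounding to a feasible lattice point costs some objective.
(u,v)=(1,3): 5·1+2·3=11≤14, 1·1+6·3=19≤19, objective 20.
(u,v)=(0,3): 5·0+2·3=6≤14, 1·0+6·3=18≤19, objective 18.
(u,v)=(2,2): 5·2+2·2=14≤14, 1·2+6·2=14≤19, objective 16.
No feasible integer point exceeds 20.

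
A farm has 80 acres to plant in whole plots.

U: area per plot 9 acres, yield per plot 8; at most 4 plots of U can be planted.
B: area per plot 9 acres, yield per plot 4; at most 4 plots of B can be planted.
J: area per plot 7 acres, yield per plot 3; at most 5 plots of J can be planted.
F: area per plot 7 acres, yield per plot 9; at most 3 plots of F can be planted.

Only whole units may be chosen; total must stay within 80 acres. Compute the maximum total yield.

69

This is a bounded integer knapsack.
Take 4×U, 1×B, 2×J, and 3×F: area 80 ≤ 80, yield 4·8 + 1·4 + 2·3 + 3·9 = 69.
F has the best ratio (9/7) and is taken to its limit of 3; remaining capacity is filled optimally with the others.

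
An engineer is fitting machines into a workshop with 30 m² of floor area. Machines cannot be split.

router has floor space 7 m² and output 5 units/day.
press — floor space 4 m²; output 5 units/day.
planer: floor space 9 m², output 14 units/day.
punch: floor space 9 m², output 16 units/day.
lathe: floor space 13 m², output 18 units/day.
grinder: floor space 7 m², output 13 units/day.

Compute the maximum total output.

48

press + planer + punch + grinder: floor space 4 + 9 + 9 + 7 = 29 ≤ 30, output 5 + 14 + 16 + 13 = 48.
planer + lathe + grinder: floor space 9 + 13 + 7 = 29 ≤ 30, output 14 + 18 + 13 = 45.
punch + lathe + grinder: floor space 9 + 13 + 7 = 29 ≤ 30, output 16 + 18 + 13 = 47.
Best is press, planer, punch, and grinder with total output 48.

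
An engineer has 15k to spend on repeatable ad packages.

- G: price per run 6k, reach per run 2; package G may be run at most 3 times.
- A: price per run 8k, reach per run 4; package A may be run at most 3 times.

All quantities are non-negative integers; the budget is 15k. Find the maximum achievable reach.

6

1×A: price 8 ≤ 15, reach 1·4 = 4.
1×G and 1×A: price 14 ≤ 15, reach 1·2 + 1·4 = 6.
Best is 6.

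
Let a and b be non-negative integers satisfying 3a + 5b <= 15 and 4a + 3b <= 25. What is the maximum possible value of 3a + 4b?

15

(a,b)=(5,0): 3·5+5·0=15≤15, 4·5+3·0=20≤25, objective 15.
(a,b)=(4,0): 3·4+5·0=12≤15, 4·4+3·0=16≤25, objective 12.
No feasible integer point exceeds 15.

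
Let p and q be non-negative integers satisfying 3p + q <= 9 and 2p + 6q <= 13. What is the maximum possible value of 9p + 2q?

27

(p,q)=(3,0): 3·3+1·0=9≤9, 2·3+6·0=6≤13, objective 27.
(p,q)=(2,1): 3·2+1·1=7≤9, 2·2+6·1=10≤13, objective 20.
(p,q)=(2,0): 3·2+1·0=6≤9, 2·2+6·0=4≤13, objective 18.
No feasible integer point exceeds 27.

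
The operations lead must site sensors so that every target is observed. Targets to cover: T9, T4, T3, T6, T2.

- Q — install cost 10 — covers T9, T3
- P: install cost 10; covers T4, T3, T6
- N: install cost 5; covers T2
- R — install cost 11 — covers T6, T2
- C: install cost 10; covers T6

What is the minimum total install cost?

25

Choose Q, P, and N: together they cover T9, T4, T3, T6, T2 — every target.
Total install cost: 10 + 10 + 5 = 25.
No cover costs less than 25.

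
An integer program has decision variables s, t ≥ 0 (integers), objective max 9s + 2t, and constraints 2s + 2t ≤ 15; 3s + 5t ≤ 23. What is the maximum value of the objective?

Relaxing integrality, the LP optimum is 67.50 at (s,t) = (7.5, 0), which is not an integer point.
(s,t)=(7,0): 2·7+2·0=14≤15, 3·7+5·0=21≤23, objective 63.
(s,t)=(6,1): 2·6+2·1=14≤15, 3·6+5·1=23≤23, objective 56.
(s,t)=(6,0): 2·6+2·0=12≤15, 3·6+5·0=18≤23, objective 54.
Maximum is 63 at (s,t)=(7,0).

63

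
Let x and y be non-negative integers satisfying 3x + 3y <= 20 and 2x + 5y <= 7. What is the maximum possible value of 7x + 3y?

The continuous relaxation peaks at (3.5, 0) with value 24.50; rounding to a feasible lattice point costs some objective.
(x,y)=(3,0): 3·3+3·0=9≤20, 2·3+5·0=6≤7, objective 21.
(x,y)=(2,0): 3·2+3·0=6≤20, 2·2+5·0=4≤7, objective 14.
Maximum is 21 at (x,y)=(3,0).

21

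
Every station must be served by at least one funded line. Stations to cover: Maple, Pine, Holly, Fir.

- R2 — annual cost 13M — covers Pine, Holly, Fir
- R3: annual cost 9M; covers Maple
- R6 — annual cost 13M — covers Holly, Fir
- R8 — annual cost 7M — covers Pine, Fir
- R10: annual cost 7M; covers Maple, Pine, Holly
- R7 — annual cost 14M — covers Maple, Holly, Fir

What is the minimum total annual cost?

14

Choose R8 and R10: together they cover Maple, Pine, Holly, Fir — every station.
Total annual cost: 7 + 7 = 14.
No cover costs less than 14.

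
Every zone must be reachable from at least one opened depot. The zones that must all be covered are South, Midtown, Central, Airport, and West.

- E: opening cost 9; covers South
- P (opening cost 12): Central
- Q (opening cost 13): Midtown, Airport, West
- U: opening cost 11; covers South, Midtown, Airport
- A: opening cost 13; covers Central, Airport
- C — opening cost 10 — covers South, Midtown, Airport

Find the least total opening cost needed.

34

Choose E, P, and Q: together they cover South, Midtown, Central, Airport, West — every zone.
Total opening cost: 9 + 12 + 13 = 34.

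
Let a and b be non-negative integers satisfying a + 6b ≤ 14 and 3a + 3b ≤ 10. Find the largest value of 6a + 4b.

18

The continuous relaxation peaks at (3.33, 0) with value 20.00; rounding to a feasible lattice point costs some objective.
(a,b)=(3,0): 1·3+6·0=3≤14, 3·3+3·0=9≤10, objective 18.
(a,b)=(2,1): 1·2+6·1=8≤14, 3·2+3·1=9≤10, objective 16.
(a,b)=(2,0): 1·2+6·0=2≤14, 3·2+3·0=6≤10, objective 12.
Maximum is 18 at (a,b)=(3,0).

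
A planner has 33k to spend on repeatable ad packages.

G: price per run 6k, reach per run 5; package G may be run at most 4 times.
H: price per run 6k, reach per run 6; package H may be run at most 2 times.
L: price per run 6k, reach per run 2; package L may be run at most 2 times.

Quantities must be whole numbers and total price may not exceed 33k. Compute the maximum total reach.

27

Take 3×G and 2×H: price 30 ≤ 33, reach 3·5 + 2·6 = 27.
H has the best ratio (6/6) and is taken to its limit of 2; remaining capacity is filled optimally with the others.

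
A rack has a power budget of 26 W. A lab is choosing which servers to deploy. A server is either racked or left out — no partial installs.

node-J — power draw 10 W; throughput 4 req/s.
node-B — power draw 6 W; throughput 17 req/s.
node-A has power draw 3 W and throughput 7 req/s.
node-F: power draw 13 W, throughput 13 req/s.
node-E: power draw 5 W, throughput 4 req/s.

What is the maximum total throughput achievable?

37

node-B + node-F + node-E: power draw 6 + 13 + 5 = 24 ≤ 26, throughput 17 + 13 + 4 = 34.
node-B + node-A + node-F: power draw 6 + 3 + 13 = 22 ≤ 26, throughput 17 + 7 + 13 = 37.
Best is node-B, node-A, and node-F with total throughput 37.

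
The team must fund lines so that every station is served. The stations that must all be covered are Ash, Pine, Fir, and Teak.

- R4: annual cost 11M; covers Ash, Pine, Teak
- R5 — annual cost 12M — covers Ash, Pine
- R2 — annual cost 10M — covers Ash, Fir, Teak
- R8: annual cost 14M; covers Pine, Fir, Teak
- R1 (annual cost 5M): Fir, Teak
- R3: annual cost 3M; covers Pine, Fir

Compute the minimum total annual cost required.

Choose R2 and R3: together they cover Ash, Pine, Fir, Teak — every station.
Total annual cost: 10 + 3 = 13.
No cover costs less than 13.

13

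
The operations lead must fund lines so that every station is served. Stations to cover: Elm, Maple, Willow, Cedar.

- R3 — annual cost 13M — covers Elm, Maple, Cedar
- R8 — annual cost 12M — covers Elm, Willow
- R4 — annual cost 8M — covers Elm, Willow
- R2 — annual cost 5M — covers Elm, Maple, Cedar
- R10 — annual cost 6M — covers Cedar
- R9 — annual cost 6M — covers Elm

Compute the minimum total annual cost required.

13

Choose R4 and R2: together they cover Elm, Maple, Willow, Cedar — every station.
Total annual cost: 8 + 5 = 13.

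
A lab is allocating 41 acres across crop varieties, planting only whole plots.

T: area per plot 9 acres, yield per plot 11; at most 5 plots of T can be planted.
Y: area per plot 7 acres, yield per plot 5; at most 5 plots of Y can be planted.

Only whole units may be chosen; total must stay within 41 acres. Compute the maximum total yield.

This is a bounded integer knapsack.
4×T: area 36 ≤ 41, yield 4·11 = 44.
3×T and 2×Y: area 41 ≤ 41, yield 3·11 + 2·5 = 43.
Best is 44.

44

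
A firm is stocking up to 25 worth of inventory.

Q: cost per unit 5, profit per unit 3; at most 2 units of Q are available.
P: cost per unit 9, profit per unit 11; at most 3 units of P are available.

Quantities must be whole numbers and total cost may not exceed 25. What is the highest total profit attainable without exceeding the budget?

25

P has the best ratio (11/9); taking only P gives at most 2×11 = 22 (stopped by the cost limit).
Mixing does better — 1×Q and 2×P: cost 23 ≤ 25, profit 1·3 + 2·11 = 25.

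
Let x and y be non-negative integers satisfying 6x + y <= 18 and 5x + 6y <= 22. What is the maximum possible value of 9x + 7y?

32

Relaxing integrality, the LP optimum is 34.45 at (x,y) = (2.77, 1.35), which is not an integer point.
(x,y)=(2,2): 6·2+1·2=14≤18, 5·2+6·2=22≤22, objective 32.
(x,y)=(3,0): 6·3+1·0=18≤18, 5·3+6·0=15≤22, objective 27.
(x,y)=(2,1): 6·2+1·1=13≤18, 5·2+6·1=16≤22, objective 25.
(x,y)=(1,2): 6·1+1·2=8≤18, 5·1+6·2=17≤22, objective 23.
Maximum is 32 at (x,y)=(2,2).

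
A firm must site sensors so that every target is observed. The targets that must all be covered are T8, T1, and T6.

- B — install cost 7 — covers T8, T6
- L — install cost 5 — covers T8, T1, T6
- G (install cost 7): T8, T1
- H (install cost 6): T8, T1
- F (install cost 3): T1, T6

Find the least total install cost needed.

5

This is an integer covering problem.
L alone covers T8, T1, T6 — every target.
Total install cost: 5.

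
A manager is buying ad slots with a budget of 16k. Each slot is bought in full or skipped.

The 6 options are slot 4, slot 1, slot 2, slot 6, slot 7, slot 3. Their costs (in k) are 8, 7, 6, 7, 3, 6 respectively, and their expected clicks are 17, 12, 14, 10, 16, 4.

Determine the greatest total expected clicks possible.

Take slot 1, slot 2, and slot 7: cost 7 + 6 + 3 = 16 ≤ 16, expected clicks 12 + 14 + 16 = 42.
No other feasible combination does better.

42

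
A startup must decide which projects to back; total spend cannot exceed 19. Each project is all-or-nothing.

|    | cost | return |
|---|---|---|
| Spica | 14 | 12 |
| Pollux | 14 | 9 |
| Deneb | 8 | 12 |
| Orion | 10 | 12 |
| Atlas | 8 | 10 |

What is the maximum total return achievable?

Allowing fractional choices, the relaxed optimum would be about 25.6, but projects are indivisible.
Deneb + Atlas: cost 8 + 8 = 16 ≤ 19, return 12 + 10 = 22.
Orion + Atlas: cost 10 + 8 = 18 ≤ 19, return 12 + 10 = 22.
Deneb + Orion: cost 8 + 10 = 18 ≤ 19, return 12 + 12 = 24.
Best is Deneb and Orion with total return 24.

24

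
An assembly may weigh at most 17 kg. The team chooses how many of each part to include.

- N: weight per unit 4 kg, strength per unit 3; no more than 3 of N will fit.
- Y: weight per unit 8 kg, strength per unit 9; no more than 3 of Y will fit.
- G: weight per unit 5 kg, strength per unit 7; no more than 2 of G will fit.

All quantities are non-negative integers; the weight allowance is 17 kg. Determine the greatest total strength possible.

This is a bounded integer knapsack.
2×Y: weight 16 ≤ 17, strength 2·9 = 18.
1×N, 1×Y, and 1×G: weight 17 ≤ 17, strength 1·3 + 1·9 + 1·7 = 19.
Best is 19.

19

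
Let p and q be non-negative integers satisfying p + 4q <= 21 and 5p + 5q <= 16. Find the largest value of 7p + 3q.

21

(p,q)=(3,0) is feasible, giving 21.
(p,q)=(2,1) is feasible, giving 17.
(p,q)=(2,0) is feasible, giving 14.
The best lattice point is (3,0), giving 21.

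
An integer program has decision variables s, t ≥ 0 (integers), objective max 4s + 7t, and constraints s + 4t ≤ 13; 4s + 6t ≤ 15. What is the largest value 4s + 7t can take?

15

(s,t)=(2,1) is feasible, giving 15.
(s,t)=(0,2) is feasible, giving 14.
(s,t)=(3,0) is feasible, giving 12.
(s,t)=(1,1) is feasible, giving 11.
The best lattice point is (2,1), giving 15.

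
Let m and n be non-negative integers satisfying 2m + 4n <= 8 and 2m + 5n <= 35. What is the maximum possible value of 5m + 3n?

20

(m,n)=(4,0): 2·4+4·0=8≤8, 2·4+5·0=8≤35, objective 20.
(m,n)=(3,0): 2·3+4·0=6≤8, 2·3+5·0=6≤35, objective 15.
The best lattice point is (4,0), giving 20.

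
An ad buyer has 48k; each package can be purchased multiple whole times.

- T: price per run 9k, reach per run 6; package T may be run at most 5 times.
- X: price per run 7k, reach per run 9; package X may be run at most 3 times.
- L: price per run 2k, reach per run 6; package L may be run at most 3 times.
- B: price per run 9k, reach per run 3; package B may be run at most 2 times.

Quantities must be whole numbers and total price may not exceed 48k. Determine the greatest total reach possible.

2×T, 3×X, and 3×L: price 45 ≤ 48, reach 2·6 + 3·9 + 3·6 = 57.
1×T, 3×X, 3×L, and 1×B: price 45 ≤ 48, reach 1·6 + 3·9 + 3·6 + 1·3 = 54.
Best is 57.

57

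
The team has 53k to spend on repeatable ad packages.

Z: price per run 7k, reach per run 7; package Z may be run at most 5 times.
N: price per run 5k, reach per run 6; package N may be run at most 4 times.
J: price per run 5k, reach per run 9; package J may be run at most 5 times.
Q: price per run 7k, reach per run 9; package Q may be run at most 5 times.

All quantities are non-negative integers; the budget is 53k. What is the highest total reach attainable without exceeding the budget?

81

J has the best ratio (9/5); taking only J gives at most 5×9 = 45 (stopped by the supply cap of 5).
Mixing does better — 5×J and 4×Q: price 53 ≤ 53, reach 5·9 + 4·9 = 81.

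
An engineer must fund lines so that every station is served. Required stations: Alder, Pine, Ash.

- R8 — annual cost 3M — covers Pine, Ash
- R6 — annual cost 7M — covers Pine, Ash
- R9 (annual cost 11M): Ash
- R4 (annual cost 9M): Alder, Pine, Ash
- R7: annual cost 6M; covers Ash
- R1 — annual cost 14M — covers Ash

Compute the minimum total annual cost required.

9

The greedy cost-per-new-station heuristic would pick R8 and R4 for 12, but a cheaper cover exists.
R4 alone covers Alder, Pine, Ash — every station.
Total annual cost: 9.
No cover costs less than 9.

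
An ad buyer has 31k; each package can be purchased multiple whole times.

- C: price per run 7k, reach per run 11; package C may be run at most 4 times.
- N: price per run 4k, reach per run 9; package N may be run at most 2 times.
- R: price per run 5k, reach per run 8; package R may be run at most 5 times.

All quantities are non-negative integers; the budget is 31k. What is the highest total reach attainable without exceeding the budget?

N has the best ratio (9/4); taking only N gives at most 2×9 = 18 (stopped by the supply cap of 2).
Mixing does better — 1×C, 2×N, and 3×R: price 30 ≤ 31, reach 1·11 + 2·9 + 3·8 = 53.

53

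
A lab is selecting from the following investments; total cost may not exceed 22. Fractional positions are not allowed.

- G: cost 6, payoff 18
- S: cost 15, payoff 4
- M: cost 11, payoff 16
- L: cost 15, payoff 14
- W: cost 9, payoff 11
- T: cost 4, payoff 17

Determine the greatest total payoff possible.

51

Allowing fractional choices, the relaxed optimum would be about 52.2, but investments are indivisible.
G + M + T: cost 6 + 11 + 4 = 21 ≤ 22, payoff 18 + 16 + 17 = 51.
G + W + T: cost 6 + 9 + 4 = 19 ≤ 22, payoff 18 + 11 + 17 = 46.
Best is G, M, and T with total payoff 51.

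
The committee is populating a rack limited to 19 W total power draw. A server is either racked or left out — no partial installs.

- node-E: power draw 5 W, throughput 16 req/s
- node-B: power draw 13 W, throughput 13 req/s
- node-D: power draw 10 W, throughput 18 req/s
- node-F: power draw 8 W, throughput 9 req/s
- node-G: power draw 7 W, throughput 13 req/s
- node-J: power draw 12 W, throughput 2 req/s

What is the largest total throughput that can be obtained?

Allowing fractional choices, the relaxed optimum would be about 41.6, but servers are indivisible.
node-D + node-G: power draw 10 + 7 = 17 ≤ 19, throughput 18 + 13 = 31.
node-E + node-D: power draw 5 + 10 = 15 ≤ 19, throughput 16 + 18 = 34.
node-E + node-G: power draw 5 + 7 = 12 ≤ 19, throughput 16 + 13 = 29.
Best is node-E and node-D with total throughput 34.

34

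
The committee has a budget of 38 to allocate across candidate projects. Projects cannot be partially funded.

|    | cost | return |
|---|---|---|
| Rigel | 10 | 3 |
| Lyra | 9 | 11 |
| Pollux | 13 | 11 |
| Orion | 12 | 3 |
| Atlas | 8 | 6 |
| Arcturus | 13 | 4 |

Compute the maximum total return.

Take Lyra, Pollux, and Atlas: cost 9 + 13 + 8 = 30 ≤ 38, return 11 + 11 + 6 = 28.
No other feasible combination does better.

28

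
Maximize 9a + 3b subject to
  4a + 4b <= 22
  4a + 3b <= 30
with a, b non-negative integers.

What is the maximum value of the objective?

45

(a,b)=(5,0): 4·5+4·0=20≤22, 4·5+3·0=20≤30, objective 45.
(a,b)=(4,1): 4·4+4·1=20≤22, 4·4+3·1=19≤30, objective 39.
(a,b)=(4,0): 4·4+4·0=16≤22, 4·4+3·0=16≤30, objective 36.
The best lattice point is (5,0), giving 45.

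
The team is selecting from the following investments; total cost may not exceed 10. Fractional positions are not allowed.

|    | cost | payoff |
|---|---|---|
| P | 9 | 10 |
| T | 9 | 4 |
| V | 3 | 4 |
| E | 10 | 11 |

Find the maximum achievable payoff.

11

Take E: cost 10 ≤ 10, payoff 11.
No other feasible combination does better.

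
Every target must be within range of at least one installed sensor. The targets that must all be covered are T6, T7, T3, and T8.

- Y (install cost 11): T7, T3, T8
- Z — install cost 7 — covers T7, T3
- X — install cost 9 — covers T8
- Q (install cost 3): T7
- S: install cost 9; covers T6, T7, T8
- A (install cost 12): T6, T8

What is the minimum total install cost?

The greedy cost-per-new-target heuristic would pick Q, S, and Z for 19, but a cheaper cover exists.
Choose Z and S: together they cover T6, T7, T3, T8 — every target.
Total install cost: 7 + 9 = 16.
No cover costs less than 16.

16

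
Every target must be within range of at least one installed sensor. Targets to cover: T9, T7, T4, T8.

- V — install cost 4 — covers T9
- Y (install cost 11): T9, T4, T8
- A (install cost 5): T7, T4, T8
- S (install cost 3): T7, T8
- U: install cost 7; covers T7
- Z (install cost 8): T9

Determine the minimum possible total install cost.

The greedy cost-per-new-target heuristic would pick S, V, and A for 12, but a cheaper cover exists.
Choose V and A: together they cover T9, T7, T4, T8 — every target.
Total install cost: 4 + 5 = 9.
No cover costs less than 9.

9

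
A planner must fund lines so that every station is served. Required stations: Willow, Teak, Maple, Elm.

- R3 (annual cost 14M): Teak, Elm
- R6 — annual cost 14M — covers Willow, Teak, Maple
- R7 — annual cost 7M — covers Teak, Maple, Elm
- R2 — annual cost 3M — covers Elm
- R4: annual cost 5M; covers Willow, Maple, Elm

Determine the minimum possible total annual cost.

12

This is a weighted set-cover instance.
Choose R7 and R4: together they cover Willow, Teak, Maple, Elm — every station.
Total annual cost: 7 + 5 = 12.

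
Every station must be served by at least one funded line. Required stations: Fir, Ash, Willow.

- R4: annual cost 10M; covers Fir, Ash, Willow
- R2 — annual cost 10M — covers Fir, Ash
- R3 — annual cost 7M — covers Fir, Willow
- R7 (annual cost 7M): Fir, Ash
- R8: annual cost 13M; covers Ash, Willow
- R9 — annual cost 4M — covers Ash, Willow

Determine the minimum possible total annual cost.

10

The greedy cost-per-new-station heuristic would pick R9 and R3 for 11, but a cheaper cover exists.
R4 alone covers Fir, Ash, Willow — every station.
Total annual cost: 10.
No cover costs less than 10.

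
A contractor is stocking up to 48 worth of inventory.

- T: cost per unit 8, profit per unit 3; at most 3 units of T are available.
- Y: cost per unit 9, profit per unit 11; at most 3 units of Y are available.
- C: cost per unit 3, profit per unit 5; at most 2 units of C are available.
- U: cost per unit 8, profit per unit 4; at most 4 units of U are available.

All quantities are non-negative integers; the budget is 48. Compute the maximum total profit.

47

This is a bounded integer knapsack.
C has the best ratio (5/3); taking only C gives at most 2×5 = 10 (stopped by the supply cap of 2).
Mixing does better — 3×Y, 2×C, and 1×U: cost 41 ≤ 48, profit 3·11 + 2·5 + 1·4 = 47.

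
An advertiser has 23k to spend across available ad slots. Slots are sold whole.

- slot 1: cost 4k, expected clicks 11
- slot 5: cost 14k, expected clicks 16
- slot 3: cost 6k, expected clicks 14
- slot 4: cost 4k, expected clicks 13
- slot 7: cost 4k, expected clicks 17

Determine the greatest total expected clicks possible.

Take slot 1, slot 3, slot 4, and slot 7: cost 4 + 6 + 4 + 4 = 18 ≤ 23, expected clicks 11 + 14 + 13 + 17 = 55.
No other feasible combination does better.

55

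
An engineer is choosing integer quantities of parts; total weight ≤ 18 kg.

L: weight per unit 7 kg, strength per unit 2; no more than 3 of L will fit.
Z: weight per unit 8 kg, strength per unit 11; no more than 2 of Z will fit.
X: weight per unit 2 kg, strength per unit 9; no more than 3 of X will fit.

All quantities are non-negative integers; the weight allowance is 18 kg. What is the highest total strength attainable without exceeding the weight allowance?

X has the best ratio (9/2); taking only X gives at most 3×9 = 27 (stopped by the supply cap of 3).
Mixing does better — 1×Z and 3×X: weight 14 ≤ 18, strength 1·11 + 3·9 = 38.

38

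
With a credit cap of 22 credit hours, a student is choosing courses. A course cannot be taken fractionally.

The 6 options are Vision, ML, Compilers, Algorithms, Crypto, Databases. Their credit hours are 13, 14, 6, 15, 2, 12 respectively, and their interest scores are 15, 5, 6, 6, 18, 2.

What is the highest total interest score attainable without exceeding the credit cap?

Take Vision, Compilers, and Crypto: credit hours 13 + 6 + 2 = 21 ≤ 22, interest score 15 + 6 + 18 = 39.
No other feasible combination does better.

39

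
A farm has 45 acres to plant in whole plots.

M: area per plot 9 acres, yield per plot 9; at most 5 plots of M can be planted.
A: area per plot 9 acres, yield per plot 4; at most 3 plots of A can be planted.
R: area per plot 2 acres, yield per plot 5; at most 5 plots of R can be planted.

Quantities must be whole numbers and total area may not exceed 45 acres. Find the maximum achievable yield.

56

R has the best ratio (5/2); taking only R gives at most 5×5 = 25 (stopped by the supply cap of 5).
Mixing does better — 4×M and 4×R: area 44 ≤ 45, yield 4·9 + 4·5 = 56.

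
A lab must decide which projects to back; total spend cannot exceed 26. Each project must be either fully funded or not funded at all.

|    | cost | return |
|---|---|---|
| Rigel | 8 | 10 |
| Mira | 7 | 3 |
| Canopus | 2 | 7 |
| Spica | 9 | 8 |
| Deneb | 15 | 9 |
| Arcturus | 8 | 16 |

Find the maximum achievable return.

36

Allowing fractional choices, the relaxed optimum would be about 40.1, but projects are indivisible.
Rigel + Mira + Canopus + Arcturus: cost 8 + 7 + 2 + 8 = 25 ≤ 26, return 10 + 3 + 7 + 16 = 36.
Rigel + Spica + Arcturus: cost 8 + 9 + 8 = 25 ≤ 26, return 10 + 8 + 16 = 34.
Best is Rigel, Mira, Canopus, and Arcturus with total return 36.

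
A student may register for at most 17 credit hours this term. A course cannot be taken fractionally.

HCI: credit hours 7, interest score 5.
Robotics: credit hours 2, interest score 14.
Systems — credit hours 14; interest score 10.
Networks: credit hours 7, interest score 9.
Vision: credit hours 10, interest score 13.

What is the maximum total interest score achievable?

Allowing fractional choices, the relaxed optimum would be about 33.4, but courses are indivisible.
Robotics + Vision: credit hours 2 + 10 = 12 ≤ 17, interest score 14 + 13 = 27.
HCI + Robotics + Networks: credit hours 7 + 2 + 7 = 16 ≤ 17, interest score 5 + 14 + 9 = 28.
Best is HCI, Robotics, and Networks with total interest score 28.

28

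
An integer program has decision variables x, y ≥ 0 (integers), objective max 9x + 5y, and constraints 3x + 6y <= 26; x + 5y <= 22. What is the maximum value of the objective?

Relaxing integrality, the LP optimum is 78.00 at (x,y) = (8.67, 0), which is not an integer point.
(x,y)=(8,0): 3·8+6·0=24≤26, 1·8+5·0=8≤22, objective 72.
(x,y)=(7,0): 3·7+6·0=21≤26, 1·7+5·0=7≤22, objective 63.
No feasible integer point exceeds 72.

72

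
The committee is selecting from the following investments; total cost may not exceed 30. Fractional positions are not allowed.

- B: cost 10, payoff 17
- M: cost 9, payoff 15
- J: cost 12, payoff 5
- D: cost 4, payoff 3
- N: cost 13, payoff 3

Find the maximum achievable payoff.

B + M: cost 10 + 9 = 19 ≤ 30, payoff 17 + 15 = 32.
B + M + D: cost 10 + 9 + 4 = 23 ≤ 30, payoff 17 + 15 + 3 = 35.
Best is B, M, and D with total payoff 35.

35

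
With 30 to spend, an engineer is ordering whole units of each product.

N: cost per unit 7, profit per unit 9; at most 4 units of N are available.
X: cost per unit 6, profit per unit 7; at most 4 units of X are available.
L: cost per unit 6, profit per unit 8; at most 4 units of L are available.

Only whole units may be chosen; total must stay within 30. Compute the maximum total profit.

L has the best ratio (8/6); taking only L gives at most 4×8 = 32 (stopped by the supply cap of 4).
Mixing does better — 1×X and 4×L: cost 30 ≤ 30, profit 1·7 + 4·8 = 39.

39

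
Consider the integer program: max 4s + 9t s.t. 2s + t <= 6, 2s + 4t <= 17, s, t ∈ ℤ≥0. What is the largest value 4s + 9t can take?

The continuous relaxation peaks at (0, 4.25) with value 38.25; rounding to a feasible lattice point costs some objective.
(s,t)=(0,4): 2·0+1·4=4≤6, 2·0+4·4=16≤17, objective 36.
(s,t)=(1,3): 2·1+1·3=5≤6, 2·1+4·3=14≤17, objective 31.
(s,t)=(0,3): 2·0+1·3=3≤6, 2·0+4·3=12≤17, objective 27.
Maximum is 36 at (s,t)=(0,4).

36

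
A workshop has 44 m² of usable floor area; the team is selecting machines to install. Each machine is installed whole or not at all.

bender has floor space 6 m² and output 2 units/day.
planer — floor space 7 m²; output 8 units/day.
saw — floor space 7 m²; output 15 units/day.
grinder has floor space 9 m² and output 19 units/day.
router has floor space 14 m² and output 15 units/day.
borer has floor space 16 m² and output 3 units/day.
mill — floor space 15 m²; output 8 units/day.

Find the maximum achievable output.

59

This is a 0-1 knapsack instance.
Allowing fractional choices, the relaxed optimum would be about 60.7, but machines are indivisible.
bender + planer + saw + grinder + router: floor space 6 + 7 + 7 + 9 + 14 = 43 ≤ 44, output 2 + 8 + 15 + 19 + 15 = 59.
bender + planer + saw + grinder + mill: floor space 6 + 7 + 7 + 9 + 15 = 44 ≤ 44, output 2 + 8 + 15 + 19 + 8 = 52.
planer + saw + grinder + router: floor space 7 + 7 + 9 + 14 = 37 ≤ 44, output 8 + 15 + 19 + 15 = 57.
Best is bender, planer, saw, grinder, and router with total output 59.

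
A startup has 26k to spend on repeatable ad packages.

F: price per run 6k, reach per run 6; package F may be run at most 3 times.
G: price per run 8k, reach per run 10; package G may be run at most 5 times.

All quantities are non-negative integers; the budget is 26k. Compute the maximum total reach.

This is a bounded integer knapsack.
G has the best ratio (10/8); taking only G gives at most 3×10 = 30 (stopped by the price limit).
Optimal: 3×G: price 24 ≤ 26, reach 3·10 = 30.

30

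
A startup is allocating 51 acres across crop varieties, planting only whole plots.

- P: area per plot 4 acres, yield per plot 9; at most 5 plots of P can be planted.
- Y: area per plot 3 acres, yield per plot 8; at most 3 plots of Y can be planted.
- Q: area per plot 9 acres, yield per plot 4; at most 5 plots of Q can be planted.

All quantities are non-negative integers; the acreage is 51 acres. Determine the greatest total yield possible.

This is a bounded integer knapsack.
Y has the best ratio (8/3); taking only Y gives at most 3×8 = 24 (stopped by the supply cap of 3).
Mixing does better — 5×P, 3×Y, and 2×Q: area 47 ≤ 51, yield 5·9 + 3·8 + 2·4 = 77.

77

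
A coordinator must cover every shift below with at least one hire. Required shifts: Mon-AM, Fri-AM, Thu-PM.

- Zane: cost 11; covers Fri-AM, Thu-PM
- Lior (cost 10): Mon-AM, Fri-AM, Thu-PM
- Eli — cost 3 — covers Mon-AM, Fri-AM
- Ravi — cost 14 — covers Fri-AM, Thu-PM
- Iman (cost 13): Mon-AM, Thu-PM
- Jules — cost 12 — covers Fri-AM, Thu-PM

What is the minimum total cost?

10

The greedy cost-per-new-shift heuristic would pick Eli and Lior for 13, but a cheaper cover exists.
Lior alone covers Mon-AM, Fri-AM, Thu-PM — every shift.
Total cost: 10.
No cover costs less than 10.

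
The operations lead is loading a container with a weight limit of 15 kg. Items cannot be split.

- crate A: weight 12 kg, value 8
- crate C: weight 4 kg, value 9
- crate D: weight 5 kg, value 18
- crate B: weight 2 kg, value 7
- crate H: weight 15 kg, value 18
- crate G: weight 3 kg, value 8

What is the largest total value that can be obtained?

This is an integer program with binary decision variables.
Allowing fractional choices, the relaxed optimum would be about 43.2, but items are indivisible.
crate C + crate D + crate B + crate G: weight 4 + 5 + 2 + 3 = 14 ≤ 15, value 9 + 18 + 7 + 8 = 42.
crate C + crate D + crate B: weight 4 + 5 + 2 = 11 ≤ 15, value 9 + 18 + 7 = 34.
crate C + crate D + crate G: weight 4 + 5 + 3 = 12 ≤ 15, value 9 + 18 + 8 = 35.
Best is crate C, crate D, crate B, and crate G with total value 42.

42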